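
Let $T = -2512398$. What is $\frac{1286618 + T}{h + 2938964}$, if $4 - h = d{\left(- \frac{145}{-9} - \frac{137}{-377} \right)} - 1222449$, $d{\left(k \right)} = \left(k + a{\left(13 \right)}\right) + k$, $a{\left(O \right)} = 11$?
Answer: $- \frac{2079535770}{7059769381} \approx -0.29456$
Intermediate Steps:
$d{\left(k \right)} = 11 + 2 k$ ($d{\left(k \right)} = \left(k + 11\right) + k = \left(11 + k\right) + k = 11 + 2 k$)
$h = \frac{4147633910}{3393}$ ($h = 4 - \left(\left(11 + 2 \left(- \frac{145}{-9} - \frac{137}{-377}\right)\right) - 1222449\right) = 4 - \left(\left(11 + 2 \left(\left(-145\right) \left(- \frac{1}{9}\right) - - \frac{137}{377}\right)\right) - 1222449\right) = 4 - \left(\left(11 + 2 \left(\frac{145}{9} + \frac{137}{377}\right)\right) - 1222449\right) = 4 - \left(\left(11 + 2 \cdot \frac{55898}{3393}\right) - 1222449\right) = 4 - \left(\left(11 + \frac{111796}{3393}\right) - 1222449\right) = 4 - \left(\frac{149119}{3393} - 1222449\right) = 4 - - \frac{4147620338}{3393} = 4 + \frac{4147620338}{3393} = \frac{4147633910}{3393} \approx 1.2224 \cdot 10^{6}$)
$\frac{1286618 + T}{h + 2938964} = \frac{1286618 - 2512398}{\frac{4147633910}{3393} + 2938964} = - \frac{1225780}{\frac{14119538762}{3393}} = \left(-1225780\right) \frac{3393}{14119538762} = - \frac{2079535770}{7059769381}$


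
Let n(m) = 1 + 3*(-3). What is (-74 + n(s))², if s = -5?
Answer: 6724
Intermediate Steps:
n(m) = -8 (n(m) = 1 - 9 = -8)
(-74 + n(s))² = (-74 - 8)² = (-82)² = 6724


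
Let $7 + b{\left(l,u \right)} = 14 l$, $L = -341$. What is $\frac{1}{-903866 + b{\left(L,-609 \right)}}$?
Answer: $- \frac{1}{908647} \approx -1.1005 \cdot 10^{-6}$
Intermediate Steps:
$b{\left(l,u \right)} = -7 + 14 l$
$\frac{1}{-903866 + b{\left(L,-609 \right)}} = \frac{1}{-903866 + \left(-7 + 14 \left(-341\right)\right)} = \frac{1}{-903866 - 4781} = \frac{1}{-908647} = - \frac{1}{908647}$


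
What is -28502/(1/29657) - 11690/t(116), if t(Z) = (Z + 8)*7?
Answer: -52407597303/62 ≈ -8.4528e+8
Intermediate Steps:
t(Z) = 56 + 7*Z (t(Z) = (8 + Z)*7 = 56 + 7*Z)
-28502/(1/29657) - 11690/t(116) = -28502/(1/29657) - 11690/(56 + 7*116) = -28502/1/29657 - 11690/(56 + 812) = -28502*29657 - 11690/868 = -845283814 - 11690*1/868 = -845283814 - 835/62 = -52407597303/62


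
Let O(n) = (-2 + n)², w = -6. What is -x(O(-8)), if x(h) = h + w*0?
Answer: -100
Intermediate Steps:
x(h) = h (x(h) = h - 6*0 = h + 0 = h)
-x(O(-8)) = -(-2 - 8)² = -1*(-10)² = -1*100 = -100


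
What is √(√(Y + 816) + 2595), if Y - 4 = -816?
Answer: 7*√53 ≈ 50.961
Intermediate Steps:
Y = -812 (Y = 4 - 816 = -812)
√(√(Y + 816) + 2595) = √(√(-812 + 816) + 2595) = √(√4 + 2595) = √(2 + 2595) = √2597 = 7*√53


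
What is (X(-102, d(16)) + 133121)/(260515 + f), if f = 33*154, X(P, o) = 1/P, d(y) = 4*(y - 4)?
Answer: 13578341/27090894 ≈ 0.50121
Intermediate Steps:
d(y) = -16 + 4*y (d(y) = 4*(-4 + y) = -16 + 4*y)
f = 5082
(X(-102, d(16)) + 133121)/(260515 + f) = (1/(-102) + 133121)/(260515 + 5082) = (-1/102 + 133121)/265597 = (13578341/102)*(1/265597) = 13578341/27090894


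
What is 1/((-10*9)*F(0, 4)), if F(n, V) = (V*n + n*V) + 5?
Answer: -1/450 ≈ -0.0022222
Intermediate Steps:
F(n, V) = 5 + 2*V*n (F(n, V) = (V*n + V*n) + 5 = 2*V*n + 5 = 5 + 2*V*n)
1/((-10*9)*F(0, 4)) = 1/((-10*9)*(5 + 2*4*0)) = 1/(-90*(5 + 0)) = 1/(-90*5) = 1/(-450) = -1/450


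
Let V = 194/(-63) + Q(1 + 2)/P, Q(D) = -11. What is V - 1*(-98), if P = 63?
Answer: 5969/63 ≈ 94.746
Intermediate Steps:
V = -205/63 (V = 194/(-63) - 11/63 = 194*(-1/63) - 11*1/63 = -194/63 - 11/63 = -205/63 ≈ -3.2540)
V - 1*(-98) = -205/63 - 1*(-98) = -205/63 + 98 = 5969/63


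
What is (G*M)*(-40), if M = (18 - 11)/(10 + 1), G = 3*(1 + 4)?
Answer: -4200/11 ≈ -381.82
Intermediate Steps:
G = 15 (G = 3*5 = 15)
M = 7/11 ≈ 0.63636
(G*M)*(-40) = (15*(7/11))*(-40) = (105/11)*(-40) = -4200/11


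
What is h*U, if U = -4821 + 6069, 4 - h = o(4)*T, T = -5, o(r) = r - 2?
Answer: 17472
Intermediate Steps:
o(r) = -2 + r
h = 14 (h = 4 - (-2 + 4)*(-5) = 4 - 2*(-5) = 4 - 1*(-10) = 4 + 10 = 14)
U = 1248
h*U = 14*1248 = 17472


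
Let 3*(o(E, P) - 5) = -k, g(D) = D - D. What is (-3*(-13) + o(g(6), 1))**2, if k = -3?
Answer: 2025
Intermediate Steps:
g(D) = 0
o(E, P) = 6 (o(E, P) = 5 + (-1*(-3))/3 = 5 + (1/3)*3 = 5 + 1 = 6)
(-3*(-13) + o(g(6), 1))**2 = (-3*(-13) + 6)**2 = (39 + 6)**2 = 45**2 = 2025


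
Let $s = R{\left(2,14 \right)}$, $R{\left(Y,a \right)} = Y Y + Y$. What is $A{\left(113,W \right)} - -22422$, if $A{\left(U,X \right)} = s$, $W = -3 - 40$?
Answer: $22428$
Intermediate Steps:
$R{\left(Y,a \right)} = Y + Y^{2}$ ($R{\left(Y,a \right)} = Y^{2} + Y = Y + Y^{2}$)
$W = -43$ ($W = -3 - 40 = -43$)
$s = 6$ ($s = 2 \left(1 + 2\right) = 2 \cdot 3 = 6$)
$A{\left(U,X \right)} = 6$
$A{\left(113,W \right)} - -22422 = 6 - -22422 = 6 + 22422 = 22428$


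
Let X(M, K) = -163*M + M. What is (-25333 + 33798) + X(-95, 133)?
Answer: 23855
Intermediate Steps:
X(M, K) = -162*M
(-25333 + 33798) + X(-95, 133) = (-25333 + 33798) - 162*(-95) = 8465 + 15390 = 23855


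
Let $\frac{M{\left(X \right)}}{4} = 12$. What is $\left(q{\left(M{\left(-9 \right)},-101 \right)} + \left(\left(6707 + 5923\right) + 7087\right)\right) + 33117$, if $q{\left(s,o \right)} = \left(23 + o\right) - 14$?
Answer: $52742$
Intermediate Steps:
$M{\left(X \right)} = 48$ ($M{\left(X \right)} = 4 \cdot 12 = 48$)
$q{\left(s,o \right)} = 9 + o$
$\left(q{\left(M{\left(-9 \right)},-101 \right)} + \left(\left(6707 + 5923\right) + 7087\right)\right) + 33117 = \left(\left(9 - 101\right) + \left(\left(6707 + 5923\right) + 7087\right)\right) + 33117 = \left(-92 + \left(12630 + 7087\right)\right) + 33117 = \left(-92 + 19717\right) + 33117 = 19625 + 33117 = 52742$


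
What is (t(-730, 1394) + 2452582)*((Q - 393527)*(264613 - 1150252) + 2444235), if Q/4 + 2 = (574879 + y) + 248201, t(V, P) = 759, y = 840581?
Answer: -13603971791912918856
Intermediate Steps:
Q = 6654636 (Q = -8 + 4*((574879 + 840581) + 248201) = -8 + 4*(1415460 + 248201) = -8 + 4*1663661 = -8 + 6654644 = 6654636)
(t(-730, 1394) + 2452582)*((Q - 393527)*(264613 - 1150252) + 2444235) = (759 + 2452582)*((6654636 - 393527)*(264613 - 1150252) + 2444235) = 2453341*(6261109*(-885639) + 2444235) = 2453341*(-5545082313651 + 2444235) = 2453341*(-5545079869416) = -13603971791912918856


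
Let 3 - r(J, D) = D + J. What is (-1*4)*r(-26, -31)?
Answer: -240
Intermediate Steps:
r(J, D) = 3 - D - J (r(J, D) = 3 - (D + J) = 3 + (-D - J) = 3 - D - J)
(-1*4)*r(-26, -31) = (-1*4)*(3 - 1*(-31) - 1*(-26)) = -4*(3 + 31 + 26) = -4*60 = -240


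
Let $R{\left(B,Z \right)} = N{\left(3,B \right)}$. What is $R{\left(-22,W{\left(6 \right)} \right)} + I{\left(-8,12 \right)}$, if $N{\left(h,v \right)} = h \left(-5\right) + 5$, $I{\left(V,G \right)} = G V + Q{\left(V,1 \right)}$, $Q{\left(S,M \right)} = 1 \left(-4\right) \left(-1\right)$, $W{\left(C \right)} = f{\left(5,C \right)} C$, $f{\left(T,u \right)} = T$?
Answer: $-102$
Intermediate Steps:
$W{\left(C \right)} = 5 C$
$Q{\left(S,M \right)} = 4$ ($Q{\left(S,M \right)} = \left(-4\right) \left(-1\right) = 4$)
$I{\left(V,G \right)} = 4 + G V$ ($I{\left(V,G \right)} = G V + 4 = 4 + G V$)
$N{\left(h,v \right)} = 5 - 5 h$ ($N{\left(h,v \right)} = - 5 h + 5 = 5 - 5 h$)
$R{\left(B,Z \right)} = -10$ ($R{\left(B,Z \right)} = 5 - 15 = -10$)
$R{\left(-22,W{\left(6 \right)} \right)} + I{\left(-8,12 \right)} = -10 + \left(4 + 12 \left(-8\right)\right) = -10 + \left(4 - 96\right) = -10 - 92 = -102$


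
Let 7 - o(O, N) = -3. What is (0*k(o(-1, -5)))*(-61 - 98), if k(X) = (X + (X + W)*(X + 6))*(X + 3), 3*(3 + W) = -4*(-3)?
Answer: 0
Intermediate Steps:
W = 1 (W = -3 + (-4*(-3))/3 = -3 + (⅓)*12 = -3 + 4 = 1)
o(O, N) = 10 (o(O, N) = 7 - 1*(-3) = 7 + 3 = 10)
k(X) = (3 + X)*(X + (1 + X)*(6 + X)) (k(X) = (X + (X + 1)*(X + 6))*(X + 3) = (X + (1 + X)*(6 + X))*(3 + X) = (3 + X)*(X + (1 + X)*(6 + X)))
(0*k(o(-1, -5)))*(-61 - 98) = (0*(18 + 10³ + 11*10² + 30*10))*(-61 - 98) = (0*(18 + 1000 + 11*100 + 300))*(-159) = (0*(18 + 1000 + 1100 + 300))*(-159) = (0*2418)*(-159) = 0*(-159) = 0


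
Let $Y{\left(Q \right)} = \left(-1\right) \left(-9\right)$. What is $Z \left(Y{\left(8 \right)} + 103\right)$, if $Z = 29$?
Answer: $3248$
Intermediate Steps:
$Y{\left(Q \right)} = 9$
$Z \left(Y{\left(8 \right)} + 103\right) = 29 \left(9 + 103\right) = 29 \cdot 112 = 3248$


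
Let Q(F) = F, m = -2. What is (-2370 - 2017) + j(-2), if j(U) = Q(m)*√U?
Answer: -4387 - 2*I*√2 ≈ -4387.0 - 2.8284*I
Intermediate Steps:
j(U) = -2*√U
(-2370 - 2017) + j(-2) = (-2370 - 2017) - 2*I*√2 = -4387 - 2*I*√2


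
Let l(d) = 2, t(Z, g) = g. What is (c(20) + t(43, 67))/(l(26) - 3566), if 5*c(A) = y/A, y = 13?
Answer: -6713/356400 ≈ -0.018836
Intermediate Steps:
c(A) = 13/(5*A) (c(A) = (13/A)/5 = 13/(5*A))
(c(20) + t(43, 67))/(l(26) - 3566) = ((13/5)/20 + 67)/(2 - 3566) = ((13/5)*(1/20) + 67)/(-3564) = (13/100 + 67)*(-1/3564) = (6713/100)*(-1/3564) = -6713/356400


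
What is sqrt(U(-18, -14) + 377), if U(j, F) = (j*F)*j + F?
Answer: I*sqrt(4173) ≈ 64.599*I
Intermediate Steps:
U(j, F) = F + F*j**2 (U(j, F) = (F*j)*j + F = F*j**2 + F = F + F*j**2)
sqrt(U(-18, -14) + 377) = sqrt(-14*(1 + (-18)**2) + 377) = sqrt(-14*(1 + 324) + 377) = sqrt(-14*325 + 377) = sqrt(-4550 + 377) = sqrt(-4173) = I*sqrt(4173)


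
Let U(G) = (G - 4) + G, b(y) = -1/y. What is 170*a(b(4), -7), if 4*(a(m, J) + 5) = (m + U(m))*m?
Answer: -25585/32 ≈ -799.53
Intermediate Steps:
U(G) = -4 + 2*G (U(G) = (-4 + G) + G = -4 + 2*G)
a(m, J) = -5 + m*(-4 + 3*m)/4 (a(m, J) = -5 + ((m + (-4 + 2*m))*m)/4 = -5 + ((-4 + 3*m)*m)/4 = -5 + (m*(-4 + 3*m))/4 = -5 + m*(-4 + 3*m)/4)
170*a(b(4), -7) = 170*(-5 - (-1)/4 + 3*(-1/4)²/4) = 170*(-5 - (-1)/4 + 3*(-1*¼)²/4) = 170*(-5 - 1*(-¼) + 3*(-¼)²/4) = 170*(-5 + ¼ + (¾)*(1/16)) = 170*(-5 + ¼ + 3/64) = 170*(-301/64) = -25585/32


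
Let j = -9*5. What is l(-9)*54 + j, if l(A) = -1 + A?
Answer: -585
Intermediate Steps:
j = -45
l(-9)*54 + j = (-1 - 9)*54 - 45 = -10*54 - 45 = -540 - 45 = -585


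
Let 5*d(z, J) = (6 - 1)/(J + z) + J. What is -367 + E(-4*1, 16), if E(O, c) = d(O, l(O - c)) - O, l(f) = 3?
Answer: -1817/5 ≈ -363.40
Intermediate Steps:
d(z, J) = 1/(J + z) + J/5 (d(z, J) = ((6 - 1)/(J + z) + J)/5 = (5/(J + z) + J)/5 = (J + 5/(J + z))/5 = 1/(J + z) + J/5)
E(O, c) = -O + (14 + 3*O)/(5*(3 + O)) (E(O, c) = (5 + 3² + 3*O)/(5*(3 + O)) - O = (5 + 9 + 3*O)/(5*(3 + O)) - O = (14 + 3*O)/(5*(3 + O)) - O = -O + (14 + 3*O)/(5*(3 + O)))
-367 + E(-4*1, 16) = -367 + (14 - (-48) - 5*(-4*1)²)/(5*(3 - 4*1)) = -367 + (14 - 12*(-4) - 5*(-4)²)/(5*(3 - 4)) = -367 + (⅕)*(14 + 48 - 5*16)/(-1) = -367 + (⅕)*(-1)*(14 + 48 - 80) = -367 + (⅕)*(-1)*(-18) = -367 + 18/5 = -1817/5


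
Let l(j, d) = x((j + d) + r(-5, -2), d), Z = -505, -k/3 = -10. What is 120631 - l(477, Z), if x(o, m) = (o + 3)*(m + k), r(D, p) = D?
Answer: 106381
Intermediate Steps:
k = 30 (k = -3*(-10) = 30)
x(o, m) = (3 + o)*(30 + m) (x(o, m) = (o + 3)*(m + 30) = (3 + o)*(30 + m))
l(j, d) = -60 + 30*j + 33*d + d*(-5 + d + j) (l(j, d) = 90 + 3*d + 30*((j + d) - 5) + d*((j + d) - 5) = 90 + 3*d + 30*((d + j) - 5) + d*((d + j) - 5) = 90 + 3*d + 30*(-5 + d + j) + d*(-5 + d + j) = 90 + 3*d + (-150 + 30*d + 30*j) + d*(-5 + d + j) = -60 + 30*j + 33*d + d*(-5 + d + j))
120631 - l(477, Z) = 120631 - (-60 + 30*477 + 33*(-505) - 505*(-5 - 505 + 477)) = 120631 - (-60 + 14310 - 16665 - 505*(-33)) = 120631 - (-60 + 14310 - 16665 + 16665) = 120631 - 1*14250 = 120631 - 14250 = 106381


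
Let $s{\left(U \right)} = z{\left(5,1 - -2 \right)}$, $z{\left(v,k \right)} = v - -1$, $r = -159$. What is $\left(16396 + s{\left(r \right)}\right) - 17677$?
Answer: $-1275$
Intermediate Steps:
$z{\left(v,k \right)} = 1 + v$ ($z{\left(v,k \right)} = v + 1 = 1 + v$)
$s{\left(U \right)} = 6$ ($s{\left(U \right)} = 1 + 5 = 6$)
$\left(16396 + s{\left(r \right)}\right) - 17677 = \left(16396 + 6\right) - 17677 = 16402 - 17677 = -1275$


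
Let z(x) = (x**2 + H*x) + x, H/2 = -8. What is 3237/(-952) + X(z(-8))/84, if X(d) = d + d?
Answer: 2801/2856 ≈ 0.98074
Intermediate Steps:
H = -16 (H = 2*(-8) = -16)
z(x) = x**2 - 15*x (z(x) = (x**2 - 16*x) + x = x**2 - 15*x)
X(d) = 2*d
3237/(-952) + X(z(-8))/84 = 3237/(-952) + (2*(-8*(-15 - 8)))/84 = 3237*(-1/952) + (2*(-8*(-23)))*(1/84) = -3237/952 + (2*184)*(1/84) = -3237/952 + 368*(1/84) = -3237/952 + 92/21 = 2801/2856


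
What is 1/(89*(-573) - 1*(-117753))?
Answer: 1/66756 ≈ 1.4980e-5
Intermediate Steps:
1/(89*(-573) - 1*(-117753)) = 1/(-50997 + 117753) = 1/66756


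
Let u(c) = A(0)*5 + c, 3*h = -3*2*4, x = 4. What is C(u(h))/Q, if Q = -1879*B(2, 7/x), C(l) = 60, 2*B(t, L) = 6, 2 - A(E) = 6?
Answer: -20/1879 ≈ -0.010644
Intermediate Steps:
h = -8 (h = (-3*2*4)/3 = (-6*4)/3 = (⅓)*(-24) = -8)
A(E) = -4 (A(E) = 2 - 1*6 = 2 - 6 = -4)
u(c) = -20 + c (u(c) = -4*5 + c = -20 + c)
B(t, L) = 3 (B(t, L) = (½)*6 = 3)
Q = -5637 (Q = -1879*3 = -5637)
C(u(h))/Q = 60/(-5637) = 60*(-1/5637) = -20/1879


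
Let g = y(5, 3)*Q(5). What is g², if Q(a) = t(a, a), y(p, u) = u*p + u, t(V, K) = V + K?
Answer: 32400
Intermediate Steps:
t(V, K) = K + V
y(p, u) = u + p*u (y(p, u) = p*u + u = u + p*u)
Q(a) = 2*a (Q(a) = a + a = 2*a)
g = 180 (g = (3*(1 + 5))*(2*5) = (3*6)*10 = 18*10 = 180)
g² = 180² = 32400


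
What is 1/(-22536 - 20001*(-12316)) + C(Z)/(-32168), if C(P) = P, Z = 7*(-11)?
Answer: 10084807613/4213088735064 ≈ 0.0023937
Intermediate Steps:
Z = -77
1/(-22536 - 20001*(-12316)) + C(Z)/(-32168) = 1/(-22536 - 20001*(-12316)) - 77/(-32168) = -1/12316/(-42537) - 77*(-1/32168) = -1/42537*(-1/12316) + 77/32168 = 1/523885692 + 77/32168 = 10084807613/4213088735064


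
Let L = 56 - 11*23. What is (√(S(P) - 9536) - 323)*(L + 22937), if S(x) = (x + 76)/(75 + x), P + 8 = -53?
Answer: -7345020 + 11370*I*√1868846/7 ≈ -7.345e+6 + 2.2205e+6*I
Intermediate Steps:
P = -61 (P = -8 - 53 = -61)
S(x) = (76 + x)/(75 + x)
L = -197 (L = 56 - 253 = -197)
(√(S(P) - 9536) - 323)*(L + 22937) = (√((76 - 61)/(75 - 61) - 9536) - 323)*(-197 + 22937) = (√(15/14 - 9536) - 323)*22740 = (√(-133489/14) - 323)*22740 = (I*√1868846/14 - 323)*22740 = (-323 + I*√1868846/14)*22740 = -7345020 + 11370*I*√1868846/7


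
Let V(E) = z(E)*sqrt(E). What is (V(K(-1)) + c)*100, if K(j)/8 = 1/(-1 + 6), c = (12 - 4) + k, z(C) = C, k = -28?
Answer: -2000 + 64*sqrt(10) ≈ -1797.6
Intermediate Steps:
c = -20 (c = (12 - 4) - 28 = 8 - 28 = -20)
K(j) = 8/5 (K(j) = 8/(-1 + 6) = 8/5)
V(E) = E**(3/2) (V(E) = E*sqrt(E) = E**(3/2))
(V(K(-1)) + c)*100 = ((8/5)**(3/2) - 20)*100 = (16*sqrt(10)/25 - 20)*100 = (-20 + 16*sqrt(10)/25)*100 = -2000 + 64*sqrt(10)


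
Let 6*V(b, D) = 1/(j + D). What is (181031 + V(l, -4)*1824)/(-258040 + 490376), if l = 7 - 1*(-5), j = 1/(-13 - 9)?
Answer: 16105071/20677904 ≈ 0.77885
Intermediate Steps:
j = -1/22 (j = 1/(-22) = -1/22 ≈ -0.045455)
l = 12 (l = 7 + 5 = 12)
V(b, D) = 1/(6*(-1/22 + D))
(181031 + V(l, -4)*1824)/(-258040 + 490376) = (181031 + (11/(3*(-1 + 22*(-4))))*1824)/(-258040 + 490376) = (181031 + (11/(3*(-1 - 88)))*1824)/232336 = (181031 + ((11/3)/(-89))*1824)*(1/232336) = (181031 + ((11/3)*(-1/89))*1824)*(1/232336) = (181031 - 11/267*1824)*(1/232336) = (181031 - 6688/89)*(1/232336) = (16105071/89)*(1/232336) = 16105071/20677904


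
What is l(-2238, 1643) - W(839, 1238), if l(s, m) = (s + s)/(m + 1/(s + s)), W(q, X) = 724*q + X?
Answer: -4476249411734/7354067 ≈ -6.0868e+5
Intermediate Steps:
W(q, X) = X + 724*q
l(s, m) = 2*s/(m + 1/(2*s)) (l(s, m) = (2*s)/(m + 1/(2*s)) = 2*s/(m + 1/(2*s)))
l(-2238, 1643) - W(839, 1238) = 4*(-2238)²/(1 + 2*1643*(-2238)) - (1238 + 724*839) = 4*5008644/(1 - 7354068) - (1238 + 607436) = 4*5008644/(-7354067) - 1*608674 = 4*5008644*(-1/7354067) - 608674 = -20034576/7354067 - 608674 = -4476249411734/7354067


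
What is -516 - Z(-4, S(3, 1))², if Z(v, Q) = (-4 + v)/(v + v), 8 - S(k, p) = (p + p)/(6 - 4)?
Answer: -517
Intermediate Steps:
S(k, p) = 8 - p (S(k, p) = 8 - (p + p)/(6 - 4) = 8 - 2*p/2 = 8 - p)
Z(v, Q) = (-4 + v)/(2*v) (Z(v, Q) = (-4 + v)/((2*v)) = (-4 + v)*(1/(2*v)) = (-4 + v)/(2*v))
-516 - Z(-4, S(3, 1))² = -516 - ((½)*(-4 - 4)/(-4))² = -516 - ((½)*(-¼)*(-8))² = -516 - 1*1² = -516 - 1*1 = -516 - 1 = -517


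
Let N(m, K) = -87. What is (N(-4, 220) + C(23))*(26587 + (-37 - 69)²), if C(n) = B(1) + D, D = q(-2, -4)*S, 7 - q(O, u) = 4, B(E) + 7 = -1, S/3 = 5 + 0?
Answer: -1891150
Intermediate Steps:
S = 15 (S = 3*(5 + 0) = 3*5 = 15)
B(E) = -8 (B(E) = -7 - 1 = -8)
q(O, u) = 3 (q(O, u) = 7 - 1*4 = 7 - 4 = 3)
D = 45 (D = 3*15 = 45)
C(n) = 37 (C(n) = -8 + 45 = 37)
(N(-4, 220) + C(23))*(26587 + (-37 - 69)²) = (-87 + 37)*(26587 + (-37 - 69)²) = -50*(26587 + (-106)²) = -50*(26587 + 11236) = -50*37823 = -1891150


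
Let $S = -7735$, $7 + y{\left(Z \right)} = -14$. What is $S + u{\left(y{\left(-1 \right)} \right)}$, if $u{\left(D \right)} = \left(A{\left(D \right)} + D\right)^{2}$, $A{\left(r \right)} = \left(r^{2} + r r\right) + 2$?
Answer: $737034$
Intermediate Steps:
$A{\left(r \right)} = 2 + 2 r^{2}$ ($A{\left(r \right)} = \left(r^{2} + r^{2}\right) + 2 = 2 r^{2} + 2 = 2 + 2 r^{2}$)
$y{\left(Z \right)} = -21$ ($y{\left(Z \right)} = -7 - 14 = -21$)
$u{\left(D \right)} = \left(2 + D + 2 D^{2}\right)^{2}$ ($u{\left(D \right)} = \left(\left(2 + 2 D^{2}\right) + D\right)^{2} = \left(2 + D + 2 D^{2}\right)^{2}$)
$S + u{\left(y{\left(-1 \right)} \right)} = -7735 + \left(2 - 21 + 2 \left(-21\right)^{2}\right)^{2} = -7735 + \left(2 - 21 + 2 \cdot 441\right)^{2} = -7735 + \left(2 - 21 + 882\right)^{2} = -7735 + 863^{2} = -7735 + 744769 = 737034$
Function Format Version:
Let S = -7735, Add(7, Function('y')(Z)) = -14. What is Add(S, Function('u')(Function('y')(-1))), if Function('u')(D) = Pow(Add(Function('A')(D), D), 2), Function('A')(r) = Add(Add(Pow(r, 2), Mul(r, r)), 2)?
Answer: 737034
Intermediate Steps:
Function('A')(r) = Add(2, Mul(2, Pow(r, 2))) (Function('A')(r) = Add(Add(Pow(r, 2), Pow(r, 2)), 2) = Add(Mul(2, Pow(r, 2)), 2) = Add(2, Mul(2, Pow(r, 2))))
Function('y')(Z) = -21 (Function('y')(Z) = Add(-7, -14) = -21)
Function('u')(D) = Pow(Add(2, D, Mul(2, Pow(D, 2))), 2) (Function('u')(D) = Pow(Add(Add(2, Mul(2, Pow(D, 2))), D), 2) = Pow(Add(2, D, Mul(2, Pow(D, 2))), 2))
Add(S, Function('u')(Function('y')(-1))) = Add(-7735, Pow(Add(2, -21, Mul(2, Pow(-21, 2))), 2)) = Add(-7735, Pow(Add(2, -21, Mul(2, 441)), 2)) = Add(-7735, Pow(Add(2, -21, 882), 2)) = Add(-7735, Pow(863, 2)) = Add(-7735, 744769) = 737034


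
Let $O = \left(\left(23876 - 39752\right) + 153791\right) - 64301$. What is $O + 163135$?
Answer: $236749$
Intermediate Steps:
$O = 73614$ ($O = \left(\left(23876 - 39752\right) + 153791\right) - 64301 = \left(-15876 + 153791\right) - 64301 = 137915 - 64301 = 73614$)
$O + 163135 = 73614 + 163135 = 236749$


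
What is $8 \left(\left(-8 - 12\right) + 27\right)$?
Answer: $56$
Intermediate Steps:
$8 \left(\left(-8 - 12\right) + 27\right) = 8 \left(-20 + 27\right) = 8 \cdot 7 = 56$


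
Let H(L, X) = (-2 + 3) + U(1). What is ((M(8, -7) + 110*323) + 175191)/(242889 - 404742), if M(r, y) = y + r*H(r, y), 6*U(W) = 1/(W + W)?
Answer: -632168/485559 ≈ -1.3019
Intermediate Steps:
U(W) = 1/(12*W) (U(W) = 1/(6*(W + W)) = 1/(6*((2*W))) = (1/(2*W))/6 = 1/(12*W))
H(L, X) = 13/12 (H(L, X) = (-2 + 3) + (1/12)/1 = 1 + (1/12)*1 = 1 + 1/12 = 13/12)
M(r, y) = y + 13*r/12 (M(r, y) = y + r*(13/12) = y + 13*r/12)
((M(8, -7) + 110*323) + 175191)/(242889 - 404742) = (((-7 + (13/12)*8) + 110*323) + 175191)/(242889 - 404742) = (((-7 + 26/3) + 35530) + 175191)/(-161853) = ((5/3 + 35530) + 175191)*(-1/161853) = (106595/3 + 175191)*(-1/161853) = (632168/3)*(-1/161853) = -632168/485559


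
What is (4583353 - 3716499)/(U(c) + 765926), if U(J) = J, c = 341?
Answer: 866854/766267 ≈ 1.1313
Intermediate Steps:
(4583353 - 3716499)/(U(c) + 765926) = (4583353 - 3716499)/(341 + 765926) = 866854/766267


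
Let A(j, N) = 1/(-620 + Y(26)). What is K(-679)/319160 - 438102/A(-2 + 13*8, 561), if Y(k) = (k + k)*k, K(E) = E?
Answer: -102351632322919/319160 ≈ -3.2069e+8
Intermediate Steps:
Y(k) = 2*k² (Y(k) = (2*k)*k = 2*k²)
A(j, N) = 1/732 (A(j, N) = 1/(-620 + 2*26²) = 1/(-620 + 2*676) = 1/(-620 + 1352) = 1/732)
K(-679)/319160 - 438102/A(-2 + 13*8, 561) = -679/319160 - 438102/1/732 = -679*1/319160 - 438102*732 = -679/319160 - 320690664 = -102351632322919/319160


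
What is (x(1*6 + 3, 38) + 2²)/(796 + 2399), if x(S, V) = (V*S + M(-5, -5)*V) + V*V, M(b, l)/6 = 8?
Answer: 3614/3195 ≈ 1.1311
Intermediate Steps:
M(b, l) = 48 (M(b, l) = 6*8 = 48)
x(S, V) = V² + 48*V + S*V (x(S, V) = (V*S + 48*V) + V*V = (S*V + 48*V) + V² = (48*V + S*V) + V² = V² + 48*V + S*V)
(x(1*6 + 3, 38) + 2²)/(796 + 2399) = (38*(48 + (1*6 + 3) + 38) + 2²)/(796 + 2399) = (38*(48 + (6 + 3) + 38) + 4)/3195 = (38*(48 + 9 + 38) + 4)*(1/3195) = (38*95 + 4)*(1/3195) = (3610 + 4)*(1/3195) = 3614*(1/3195) = 3614/3195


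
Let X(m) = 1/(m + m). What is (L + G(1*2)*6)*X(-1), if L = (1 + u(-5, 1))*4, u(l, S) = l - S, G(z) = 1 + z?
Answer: 1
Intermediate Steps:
X(m) = 1/(2*m)
L = -20 (L = (1 + (-5 - 1*1))*4 = (1 + (-5 - 1))*4 = (1 - 6)*4 = -5*4 = -20)
(L + G(1*2)*6)*X(-1) = (-20 + (1 + 1*2)*6)*((½)/(-1)) = (-20 + (1 + 2)*6)*((½)*(-1)) = (-20 + 3*6)*(-½) = (-20 + 18)*(-½) = -2*(-½) = 1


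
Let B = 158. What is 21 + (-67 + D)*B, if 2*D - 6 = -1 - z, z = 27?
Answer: -12303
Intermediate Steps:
D = -11 (D = 3 + (-1 - 1*27)/2 = 3 + (-1 - 27)/2 = 3 + (½)*(-28) = 3 - 14 = -11)
21 + (-67 + D)*B = 21 + (-67 - 11)*158 = 21 - 78*158 = 21 - 12324 = -12303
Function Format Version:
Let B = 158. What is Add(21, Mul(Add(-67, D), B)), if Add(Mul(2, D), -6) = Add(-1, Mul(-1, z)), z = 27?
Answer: -12303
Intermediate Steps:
D = -11 (D = Add(3, Mul(Rational(1, 2), Add(-1, Mul(-1, 27)))) = Add(3, Mul(Rational(1, 2), Add(-1, -27))) = Add(3, Mul(Rational(1, 2), -28)) = Add(3, -14) = -11)
Add(21, Mul(Add(-67, D), B)) = Add(21, Mul(Add(-67, -11), 158)) = Add(21, Mul(-78, 158)) = Add(21, -12324) = -12303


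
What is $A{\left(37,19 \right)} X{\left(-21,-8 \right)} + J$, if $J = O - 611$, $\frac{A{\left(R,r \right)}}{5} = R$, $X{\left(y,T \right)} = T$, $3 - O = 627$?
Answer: $-2715$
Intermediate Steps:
$O = -624$ ($O = 3 - 627 = -624$)
$A{\left(R,r \right)} = 5 R$
$J = -1235$ ($J = -624 - 611 = -1235$)
$A{\left(37,19 \right)} X{\left(-21,-8 \right)} + J = 5 \cdot 37 \left(-8\right) - 1235 = 185 \left(-8\right) - 1235 = -1480 - 1235 = -2715$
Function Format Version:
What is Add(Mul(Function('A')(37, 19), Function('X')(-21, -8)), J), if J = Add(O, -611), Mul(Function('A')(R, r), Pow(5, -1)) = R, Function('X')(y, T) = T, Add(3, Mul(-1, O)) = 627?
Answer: -2715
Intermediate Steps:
O = -624 (O = Add(3, Mul(-1, 627)) = Add(3, -627) = -624)
Function('A')(R, r) = Mul(5, R)
J = -1235 (J = Add(-624, -611) = -1235)
Add(Mul(Function('A')(37, 19), Function('X')(-21, -8)), J) = Add(Mul(Mul(5, 37), -8), -1235) = Add(Mul(185, -8), -1235) = Add(-1480, -1235) = -2715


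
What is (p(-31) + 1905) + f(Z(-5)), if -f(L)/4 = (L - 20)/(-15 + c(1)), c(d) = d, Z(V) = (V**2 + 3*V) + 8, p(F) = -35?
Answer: 13086/7 ≈ 1869.4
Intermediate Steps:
Z(V) = 8 + V**2 + 3*V
f(L) = -40/7 + 2*L/7 (f(L) = -4*(L - 20)/(-15 + 1) = -4*(-20 + L)/(-14) = -4*(-20 + L)*(-1)/14 = -4*(10/7 - L/14) = -40/7 + 2*L/7)
(p(-31) + 1905) + f(Z(-5)) = (-35 + 1905) + (-40/7 + 2*(8 + (-5)**2 + 3*(-5))/7) = 1870 + (-40/7 + 2*(8 + 25 - 15)/7) = 1870 + (-40/7 + (2/7)*18) = 1870 + (-40/7 + 36/7) = 1870 - 4/7 = 13086/7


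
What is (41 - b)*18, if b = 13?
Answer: 504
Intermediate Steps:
(41 - b)*18 = (41 - 1*13)*18 = (41 - 13)*18 = 28*18 = 504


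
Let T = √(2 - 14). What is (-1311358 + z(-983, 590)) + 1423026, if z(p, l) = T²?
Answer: 111656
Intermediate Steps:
T = 2*I*√3 (T = √(-12) = 2*I*√3 ≈ 3.4641*I)
z(p, l) = -12 (z(p, l) = (2*I*√3)² = -12)
(-1311358 + z(-983, 590)) + 1423026 = (-1311358 - 12) + 1423026 = -1311370 + 1423026 = 111656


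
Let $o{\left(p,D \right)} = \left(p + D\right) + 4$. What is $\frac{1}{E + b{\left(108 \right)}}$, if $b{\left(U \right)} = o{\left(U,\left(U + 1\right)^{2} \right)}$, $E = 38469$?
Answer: $\frac{1}{50462} \approx 1.9817 \cdot 10^{-5}$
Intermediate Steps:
$o{\left(p,D \right)} = 4 + D + p$ ($o{\left(p,D \right)} = \left(D + p\right) + 4 = 4 + D + p$)
$b{\left(U \right)} = 4 + U + \left(1 + U\right)^{2}$ ($b{\left(U \right)} = 4 + \left(U + 1\right)^{2} + U = 4 + \left(1 + U\right)^{2} + U = 4 + U + \left(1 + U\right)^{2}$)
$\frac{1}{E + b{\left(108 \right)}} = \frac{1}{38469 + \left(4 + 108 + \left(1 + 108\right)^{2}\right)} = \frac{1}{38469 + \left(4 + 108 + 109^{2}\right)} = \frac{1}{38469 + \left(4 + 108 + 11881\right)} = \frac{1}{38469 + 11993} = \frac{1}{50462}$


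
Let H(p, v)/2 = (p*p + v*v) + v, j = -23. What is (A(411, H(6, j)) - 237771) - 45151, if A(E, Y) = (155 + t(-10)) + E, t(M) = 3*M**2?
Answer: -282056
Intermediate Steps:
H(p, v) = 2*v + 2*p**2 + 2*v**2 (H(p, v) = 2*((p*p + v*v) + v) = 2*((p**2 + v**2) + v) = 2*(v + p**2 + v**2) = 2*v + 2*p**2 + 2*v**2)
A(E, Y) = 455 + E (A(E, Y) = (155 + 3*(-10)**2) + E = (155 + 3*100) + E = (155 + 300) + E = 455 + E)
(A(411, H(6, j)) - 237771) - 45151 = ((455 + 411) - 237771) - 45151 = (866 - 237771) - 45151 = -236905 - 45151 = -282056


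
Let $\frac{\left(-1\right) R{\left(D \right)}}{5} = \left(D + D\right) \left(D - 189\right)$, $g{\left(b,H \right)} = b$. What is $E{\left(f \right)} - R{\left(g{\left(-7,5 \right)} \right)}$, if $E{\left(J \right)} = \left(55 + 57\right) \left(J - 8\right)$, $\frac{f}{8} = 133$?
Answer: $131992$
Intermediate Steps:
$f = 1064$ ($f = 8 \cdot 133 = 1064$)
$E{\left(J \right)} = -896 + 112 J$ ($E{\left(J \right)} = 112 \left(-8 + J\right) = -896 + 112 J$)
$R{\left(D \right)} = - 10 D \left(-189 + D\right)$ ($R{\left(D \right)} = - 5 \left(D + D\right) \left(D - 189\right) = - 5 \cdot 2 D \left(-189 + D\right) = - 10 D \left(-189 + D\right)$)
$E{\left(f \right)} - R{\left(g{\left(-7,5 \right)} \right)} = \left(-896 + 112 \cdot 1064\right) - 10 \left(-7\right) \left(189 - -7\right) = \left(-896 + 119168\right) - 10 \left(-7\right) \left(189 + 7\right) = 118272 - 10 \left(-7\right) 196 = 118272 - -13720 = 118272 + 13720 = 131992$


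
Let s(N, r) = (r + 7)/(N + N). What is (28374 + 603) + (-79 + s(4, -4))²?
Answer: 2250169/64 ≈ 35159.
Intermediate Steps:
s(N, r) = (7 + r)/(2*N) (s(N, r) = (7 + r)/((2*N)) = (7 + r)*(1/(2*N)) = (7 + r)/(2*N))
(28374 + 603) + (-79 + s(4, -4))² = (28374 + 603) + (-79 + (½)*(7 - 4)/4)² = 28977 + (-79 + (½)*(¼)*3)² = 28977 + (-79 + 3/8)² = 28977 + (-629/8)² = 28977 + 395641/64 = 2250169/64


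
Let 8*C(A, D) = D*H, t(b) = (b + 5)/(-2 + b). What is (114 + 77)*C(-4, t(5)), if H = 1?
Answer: 955/12 ≈ 79.583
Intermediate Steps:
t(b) = (5 + b)/(-2 + b)
C(A, D) = D/8 (C(A, D) = (D*1)/8 = D/8)
(114 + 77)*C(-4, t(5)) = (114 + 77)*(((5 + 5)/(-2 + 5))/8) = 191*((10/3)/8) = 191*(((⅓)*10)/8) = 191*((⅛)*(10/3)) = 191*(5/12) = 955/12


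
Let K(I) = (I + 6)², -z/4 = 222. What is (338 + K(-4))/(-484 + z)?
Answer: -171/686 ≈ -0.24927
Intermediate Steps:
z = -888 (z = -4*222 = -888)
K(I) = (6 + I)²
(338 + K(-4))/(-484 + z) = (338 + (6 - 4)²)/(-484 - 888) = (338 + 2²)/(-1372) = (338 + 4)*(-1/1372) = 342*(-1/1372) = -171/686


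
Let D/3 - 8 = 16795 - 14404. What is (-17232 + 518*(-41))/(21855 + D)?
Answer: -19235/14526 ≈ -1.3242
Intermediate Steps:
D = 7197 (D = 24 + 3*(16795 - 14404) = 24 + 3*2391 = 24 + 7173 = 7197)
(-17232 + 518*(-41))/(21855 + D) = (-17232 + 518*(-41))/(21855 + 7197) = (-17232 - 21238)/29052 = -38470*1/29052 = -19235/14526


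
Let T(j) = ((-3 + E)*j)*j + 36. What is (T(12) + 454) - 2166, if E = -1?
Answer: -2252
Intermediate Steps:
T(j) = 36 - 4*j² (T(j) = ((-3 - 1)*j)*j + 36 = (-4*j)*j + 36 = -4*j² + 36 = 36 - 4*j²)
(T(12) + 454) - 2166 = ((36 - 4*12²) + 454) - 2166 = ((36 - 4*144) + 454) - 2166 = ((36 - 576) + 454) - 2166 = (-540 + 454) - 2166 = -86 - 2166 = -2252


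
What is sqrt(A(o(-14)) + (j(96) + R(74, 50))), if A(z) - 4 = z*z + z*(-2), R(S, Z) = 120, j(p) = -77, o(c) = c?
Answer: sqrt(271) ≈ 16.462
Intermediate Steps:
A(z) = 4 + z**2 - 2*z (A(z) = 4 + (z*z + z*(-2)) = 4 + (z**2 - 2*z) = 4 + z**2 - 2*z)
sqrt(A(o(-14)) + (j(96) + R(74, 50))) = sqrt((4 + (-14)**2 - 2*(-14)) + (-77 + 120)) = sqrt((4 + 196 + 28) + 43) = sqrt(228 + 43) = sqrt(271)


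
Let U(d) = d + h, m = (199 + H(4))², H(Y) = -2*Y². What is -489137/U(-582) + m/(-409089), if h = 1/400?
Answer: 80033733945889/95235510111 ≈ 840.38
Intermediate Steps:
h = 1/400 ≈ 0.0025000
m = 27889 (m = (199 - 2*4²)² = (199 - 2*16)² = (199 - 32)² = 167² = 27889)
U(d) = 1/400 + d (U(d) = d + 1/400 = 1/400 + d)
-489137/U(-582) + m/(-409089) = -489137/(1/400 - 582) + 27889/(-409089) = -489137/(-232799/400) + 27889*(-1/409089) = -489137*(-400/232799) - 27889/409089 = 195654800/232799 - 27889/409089 = 80033733945889/95235510111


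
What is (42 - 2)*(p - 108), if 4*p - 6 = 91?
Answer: -3350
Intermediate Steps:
p = 97/4 (p = 3/2 + (1/4)*91 = 3/2 + 91/4 = 97/4 ≈ 24.250)
(42 - 2)*(p - 108) = (42 - 2)*(97/4 - 108) = 40*(-335/4) = -3350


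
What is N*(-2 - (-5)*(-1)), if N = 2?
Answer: -14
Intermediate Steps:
N*(-2 - (-5)*(-1)) = 2*(-2 - (-5)*(-1)) = 2*(-2 - 1*5) = 2*(-2 - 5) = 2*(-7) = -14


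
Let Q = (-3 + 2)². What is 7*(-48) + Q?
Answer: -335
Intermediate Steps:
Q = 1 (Q = (-1)² = 1)
7*(-48) + Q = 7*(-48) + 1 = -336 + 1 = -335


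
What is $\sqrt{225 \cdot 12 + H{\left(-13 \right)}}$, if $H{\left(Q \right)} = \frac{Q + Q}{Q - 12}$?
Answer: $\frac{\sqrt{67526}}{5} \approx 51.972$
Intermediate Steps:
$H{\left(Q \right)} = \frac{2 Q}{-12 + Q}$
$\sqrt{225 \cdot 12 + H{\left(-13 \right)}} = \sqrt{225 \cdot 12 + 2 \left(-13\right) \frac{1}{-12 - 13}} = \sqrt{2700 + 2 \left(-13\right) \frac{1}{-25}} = \sqrt{2700 + 2 \left(-13\right) \left(- \frac{1}{25}\right)} = \sqrt{2700 + \frac{26}{25}} = \sqrt{\frac{67526}{25}} = \frac{\sqrt{67526}}{5}$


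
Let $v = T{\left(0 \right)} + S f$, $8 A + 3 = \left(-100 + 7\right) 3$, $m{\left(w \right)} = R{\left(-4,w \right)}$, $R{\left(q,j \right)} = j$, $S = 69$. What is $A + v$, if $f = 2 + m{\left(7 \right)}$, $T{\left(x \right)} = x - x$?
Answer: $\frac{2343}{4} \approx 585.75$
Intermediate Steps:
$T{\left(x \right)} = 0$
$m{\left(w \right)} = w$
$f = 9$ ($f = 2 + 7 = 9$)
$A = - \frac{141}{4}$ ($A = - \frac{3}{8} + \frac{\left(-100 + 7\right) 3}{8} = - \frac{3}{8} + \frac{\left(-93\right) 3}{8} = - \frac{3}{8} + \frac{1}{8} \left(-279\right) = - \frac{3}{8} - \frac{279}{8} = - \frac{141}{4} \approx -35.25$)
$v = 621$ ($v = 0 + 69 \cdot 9 = 0 + 621 = 621$)
$A + v = - \frac{141}{4} + 621 = \frac{2343}{4}$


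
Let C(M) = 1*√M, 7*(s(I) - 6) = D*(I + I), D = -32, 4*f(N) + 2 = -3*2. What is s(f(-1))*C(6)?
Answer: 170*√6/7 ≈ 59.488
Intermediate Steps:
f(N) = -2 (f(N) = -½ + (-3*2)/4 = -½ + (¼)*(-6) = -½ - 3/2 = -2)
s(I) = 6 - 64*I/7 (s(I) = 6 + (-32*(I + I))/7 = 6 + (-64*I)/7 = 6 - 64*I/7)
C(M) = √M
s(f(-1))*C(6) = (6 - 64/7*(-2))*√6 = (6 + 128/7)*√6 = 170*√6/7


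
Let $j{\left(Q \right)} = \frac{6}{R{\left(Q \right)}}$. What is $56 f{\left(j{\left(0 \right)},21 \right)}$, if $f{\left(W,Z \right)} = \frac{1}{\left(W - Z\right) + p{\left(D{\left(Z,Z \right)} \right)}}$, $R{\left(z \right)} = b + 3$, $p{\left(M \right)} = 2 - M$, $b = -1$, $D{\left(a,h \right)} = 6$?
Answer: $- \frac{28}{11} \approx -2.5455$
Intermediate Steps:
$R{\left(z \right)} = 2$ ($R{\left(z \right)} = -1 + 3 = 2$)
$j{\left(Q \right)} = 3$ ($j{\left(Q \right)} = \frac{6}{2} = 6 \cdot \frac{1}{2} = 3$)
$f{\left(W,Z \right)} = \frac{1}{-4 + W - Z}$ ($f{\left(W,Z \right)} = \frac{1}{\left(W - Z\right) + \left(2 - 6\right)} = \frac{1}{\left(W - Z\right) - 4} = \frac{1}{-4 + W - Z}$)
$56 f{\left(j{\left(0 \right)},21 \right)} = \frac{56}{-4 + 3 - 21} = \frac{56}{-22} = 56 \left(- \frac{1}{22}\right) = - \frac{28}{11}$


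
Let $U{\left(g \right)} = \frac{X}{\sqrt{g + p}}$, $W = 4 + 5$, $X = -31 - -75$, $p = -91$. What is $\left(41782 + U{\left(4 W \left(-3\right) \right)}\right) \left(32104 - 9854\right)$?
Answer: $929649500 - \frac{979000 i \sqrt{199}}{199} \approx 9.2965 \cdot 10^{8} - 69400.0 i$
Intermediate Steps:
$X = 44$ ($X = -31 + 75 = 44$)
$W = 9$
$U{\left(g \right)} = \frac{44}{\sqrt{-91 + g}}$ ($U{\left(g \right)} = \frac{44}{\sqrt{g - 91}} = \frac{44}{\sqrt{-91 + g}}$)
$\left(41782 + U{\left(4 W \left(-3\right) \right)}\right) \left(32104 - 9854\right) = \left(41782 + \frac{44}{\sqrt{-91 + 4 \cdot 9 \left(-3\right)}}\right) \left(32104 - 9854\right) = \left(41782 + \frac{44}{\sqrt{-91 + 36 \left(-3\right)}}\right) 22250 = \left(41782 + \frac{44}{\sqrt{-91 - 108}}\right) 22250 = \left(41782 + \frac{44}{i \sqrt{199}}\right) 22250 = \left(41782 + 44 \left(- \frac{i \sqrt{199}}{199}\right)\right) 22250 = \left(41782 - \frac{44 i \sqrt{199}}{199}\right) 22250 = 929649500 - \frac{979000 i \sqrt{199}}{199}$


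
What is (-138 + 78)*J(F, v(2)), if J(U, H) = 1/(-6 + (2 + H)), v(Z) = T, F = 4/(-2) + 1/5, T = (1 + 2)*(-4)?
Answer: 15/4 ≈ 3.7500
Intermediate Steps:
T = -12 (T = 3*(-4) = -12)
F = -9/5 (F = 4*(-1/2) + 1*(1/5) = -2 + 1/5 = -9/5 ≈ -1.8000)
v(Z) = -12
J(U, H) = 1/(-4 + H)
(-138 + 78)*J(F, v(2)) = (-138 + 78)/(-4 - 12) = -60/(-16) = -60*(-1/16) = 15/4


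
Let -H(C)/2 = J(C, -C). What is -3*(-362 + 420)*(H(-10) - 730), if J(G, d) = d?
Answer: 130500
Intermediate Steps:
H(C) = 2*C (H(C) = -(-2)*C = 2*C)
-3*(-362 + 420)*(H(-10) - 730) = -3*(-362 + 420)*(2*(-10) - 730) = -174*(-20 - 730) = -174*(-750) = -3*(-43500) = 130500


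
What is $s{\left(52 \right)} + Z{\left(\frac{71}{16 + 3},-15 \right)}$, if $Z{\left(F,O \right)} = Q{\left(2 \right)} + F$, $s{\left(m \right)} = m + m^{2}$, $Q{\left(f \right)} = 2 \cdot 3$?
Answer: $\frac{52549}{19} \approx 2765.7$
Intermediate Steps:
$Q{\left(f \right)} = 6$
$Z{\left(F,O \right)} = 6 + F$
$s{\left(52 \right)} + Z{\left(\frac{71}{16 + 3},-15 \right)} = 52 \left(1 + 52\right) + \left(6 + \frac{71}{16 + 3}\right) = 52 \cdot 53 + \left(6 + \frac{71}{19}\right) = 2756 + \left(6 + 71 \cdot \frac{1}{19}\right) = 2756 + \left(6 + \frac{71}{19}\right) = 2756 + \frac{185}{19} = \frac{52549}{19}$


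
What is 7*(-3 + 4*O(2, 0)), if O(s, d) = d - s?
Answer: -77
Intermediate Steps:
7*(-3 + 4*O(2, 0)) = 7*(-3 + 4*(0 - 1*2)) = 7*(-3 + 4*(0 - 2)) = 7*(-3 + 4*(-2)) = 7*(-3 - 8) = 7*(-11) = -77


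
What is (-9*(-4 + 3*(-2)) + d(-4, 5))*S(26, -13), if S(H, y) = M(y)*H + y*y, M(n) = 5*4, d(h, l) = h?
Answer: 59254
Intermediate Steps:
M(n) = 20
S(H, y) = y² + 20*H (S(H, y) = 20*H + y*y = 20*H + y² = y² + 20*H)
(-9*(-4 + 3*(-2)) + d(-4, 5))*S(26, -13) = (-9*(-4 + 3*(-2)) - 4)*((-13)² + 20*26) = (-9*(-4 - 6) - 4)*(169 + 520) = (-9*(-10) - 4)*689 = (90 - 4)*689 = 86*689 = 59254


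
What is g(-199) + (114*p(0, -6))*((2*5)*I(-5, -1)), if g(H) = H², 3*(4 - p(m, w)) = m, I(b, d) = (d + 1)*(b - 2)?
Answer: 39601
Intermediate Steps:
I(b, d) = (1 + d)*(-2 + b)
p(m, w) = 4 - m/3
g(-199) + (114*p(0, -6))*((2*5)*I(-5, -1)) = (-199)² + (114*(4 - ⅓*0))*((2*5)*(-2 - 5 - 2*(-1) - 5*(-1))) = 39601 + (114*(4 + 0))*(10*(-2 - 5 + 2 + 5)) = 39601 + (114*4)*(10*0) = 39601 + 456*0 = 39601 + 0 = 39601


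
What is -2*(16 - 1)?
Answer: -30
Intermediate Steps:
-2*(16 - 1) = -2*15 = -30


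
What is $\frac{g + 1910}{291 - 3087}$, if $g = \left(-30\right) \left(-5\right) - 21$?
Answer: $- \frac{2039}{2796} \approx -0.72926$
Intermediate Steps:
$g = 129$ ($g = 150 - 21 = 129$)
$\frac{g + 1910}{291 - 3087} = \frac{129 + 1910}{291 - 3087} = \frac{2039}{-2796} = 2039 \left(- \frac{1}{2796}\right) = - \frac{2039}{2796}$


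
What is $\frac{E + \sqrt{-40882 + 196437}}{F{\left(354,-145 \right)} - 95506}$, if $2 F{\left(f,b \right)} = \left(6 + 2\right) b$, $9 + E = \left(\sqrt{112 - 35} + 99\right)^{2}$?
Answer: $- \frac{9869}{96086} - \frac{99 \sqrt{77}}{48043} - \frac{\sqrt{155555}}{96086} \approx -0.1249$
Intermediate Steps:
$E = -9 + \left(99 + \sqrt{77}\right)^{2}$ ($E = -9 + \left(\sqrt{112 - 35} + 99\right)^{2} = -9 + \left(\sqrt{77} + 99\right)^{2} = -9 + \left(99 + \sqrt{77}\right)^{2} \approx 11606.0$)
$F{\left(f,b \right)} = 4 b$ ($F{\left(f,b \right)} = \frac{\left(6 + 2\right) b}{2} = \frac{8 b}{2} = 4 b$)
$\frac{E + \sqrt{-40882 + 196437}}{F{\left(354,-145 \right)} - 95506} = \frac{\left(9869 + 198 \sqrt{77}\right) + \sqrt{-40882 + 196437}}{4 \left(-145\right) - 95506} = \frac{\left(9869 + 198 \sqrt{77}\right) + \sqrt{155555}}{-580 - 95506} = \frac{9869 + \sqrt{155555} + 198 \sqrt{77}}{-96086} = \left(9869 + \sqrt{155555} + 198 \sqrt{77}\right) \left(- \frac{1}{96086}\right) = - \frac{9869}{96086} - \frac{99 \sqrt{77}}{48043} - \frac{\sqrt{155555}}{96086}$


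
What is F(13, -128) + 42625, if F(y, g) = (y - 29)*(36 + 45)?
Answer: 41329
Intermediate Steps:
F(y, g) = -2349 + 81*y (F(y, g) = (-29 + y)*81 = -2349 + 81*y)
F(13, -128) + 42625 = (-2349 + 81*13) + 42625 = (-2349 + 1053) + 42625 = -1296 + 42625 = 41329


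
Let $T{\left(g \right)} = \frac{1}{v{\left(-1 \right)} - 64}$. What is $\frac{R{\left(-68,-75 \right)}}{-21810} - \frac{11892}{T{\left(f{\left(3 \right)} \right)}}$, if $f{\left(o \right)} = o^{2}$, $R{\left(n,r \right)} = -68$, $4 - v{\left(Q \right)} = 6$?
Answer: $\frac{8559029194}{10905} \approx 7.8487 \cdot 10^{5}$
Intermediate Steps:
$v{\left(Q \right)} = -2$ ($v{\left(Q \right)} = 4 - 6 = -2$)
$T{\left(g \right)} = - \frac{1}{66}$ ($T{\left(g \right)} = \frac{1}{-2 - 64} = \frac{1}{-66} = - \frac{1}{66}$)
$\frac{R{\left(-68,-75 \right)}}{-21810} - \frac{11892}{T{\left(f{\left(3 \right)} \right)}} = - \frac{68}{-21810} - \frac{11892}{- \frac{1}{66}} = \left(-68\right) \left(- \frac{1}{21810}\right) - -784872 = \frac{34}{10905} + 784872 = \frac{8559029194}{10905}$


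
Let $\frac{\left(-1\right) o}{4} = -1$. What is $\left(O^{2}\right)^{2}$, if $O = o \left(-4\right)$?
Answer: $65536$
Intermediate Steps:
$o = 4$ ($o = \left(-4\right) \left(-1\right) = 4$)
$O = -16$ ($O = 4 \left(-4\right) = -16$)
$\left(O^{2}\right)^{2} = \left(\left(-16\right)^{2}\right)^{2} = 256^{2} = 65536$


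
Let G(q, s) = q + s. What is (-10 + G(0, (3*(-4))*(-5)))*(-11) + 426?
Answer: -124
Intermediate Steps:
(-10 + G(0, (3*(-4))*(-5)))*(-11) + 426 = (-10 + (0 + (3*(-4))*(-5)))*(-11) + 426 = (-10 + (0 - 12*(-5)))*(-11) + 426 = (-10 + (0 + 60))*(-11) + 426 = (-10 + 60)*(-11) + 426 = 50*(-11) + 426 = -550 + 426 = -124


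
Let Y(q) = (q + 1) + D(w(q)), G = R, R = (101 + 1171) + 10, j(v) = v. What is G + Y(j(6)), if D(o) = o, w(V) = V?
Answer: 1295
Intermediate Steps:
R = 1282 (R = 1272 + 10 = 1282)
G = 1282
Y(q) = 1 + 2*q (Y(q) = (q + 1) + q = (1 + q) + q = 1 + 2*q)
G + Y(j(6)) = 1282 + (1 + 2*6) = 1282 + (1 + 12) = 1282 + 13 = 1295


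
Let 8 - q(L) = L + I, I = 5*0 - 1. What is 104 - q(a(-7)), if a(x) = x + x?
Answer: 81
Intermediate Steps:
a(x) = 2*x
I = -1 (I = 0 - 1 = -1)
q(L) = 9 - L (q(L) = 8 - (L - 1) = 8 - (-1 + L) = 8 + (1 - L) = 9 - L)
104 - q(a(-7)) = 104 - (9 - 2*(-7)) = 104 - (9 - 1*(-14)) = 104 - (9 + 14) = 104 - 1*23 = 104 - 23 = 81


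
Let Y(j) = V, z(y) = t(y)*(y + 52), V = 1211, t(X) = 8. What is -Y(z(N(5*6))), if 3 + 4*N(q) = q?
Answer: -1211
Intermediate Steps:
N(q) = -¾ + q/4
z(y) = 416 + 8*y (z(y) = 8*(y + 52) = 8*(52 + y) = 416 + 8*y)
Y(j) = 1211
-Y(z(N(5*6))) = -1*1211 = -1211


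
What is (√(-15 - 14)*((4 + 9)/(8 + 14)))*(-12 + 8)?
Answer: -26*I*√29/11 ≈ -12.729*I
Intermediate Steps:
(√(-15 - 14)*((4 + 9)/(8 + 14)))*(-12 + 8) = (√(-29)*(13/22))*(-4) = ((I*√29)*(13*(1/22)))*(-4) = ((I*√29)*(13/22))*(-4) = (13*I*√29/22)*(-4) = -26*I*√29/11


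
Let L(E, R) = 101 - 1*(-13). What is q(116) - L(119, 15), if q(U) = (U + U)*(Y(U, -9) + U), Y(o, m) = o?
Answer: 53710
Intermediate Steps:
L(E, R) = 114 (L(E, R) = 101 + 13 = 114)
q(U) = 4*U² (q(U) = (U + U)*(U + U) = (2*U)*(2*U) = 4*U²)
q(116) - L(119, 15) = 4*116² - 1*114 = 4*13456 - 114 = 53824 - 114 = 53710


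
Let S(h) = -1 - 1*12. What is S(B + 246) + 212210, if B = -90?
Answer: 212197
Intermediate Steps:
S(h) = -13 (S(h) = -1 - 12 = -13)
S(B + 246) + 212210 = -13 + 212210 = 212197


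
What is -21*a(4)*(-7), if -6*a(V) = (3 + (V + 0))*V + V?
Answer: -784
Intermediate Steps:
a(V) = -V/6 - V*(3 + V)/6 (a(V) = -((3 + (V + 0))*V + V)/6 = -((3 + V)*V + V)/6 = -(V*(3 + V) + V)/6 = -(V + V*(3 + V))/6 = -V/6 - V*(3 + V)/6)
-21*a(4)*(-7) = -(-7)*4*(4 + 4)/2*(-7) = -(-7)*4*8/2*(-7) = -21*(-16/3)*(-7) = 112*(-7) = -784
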